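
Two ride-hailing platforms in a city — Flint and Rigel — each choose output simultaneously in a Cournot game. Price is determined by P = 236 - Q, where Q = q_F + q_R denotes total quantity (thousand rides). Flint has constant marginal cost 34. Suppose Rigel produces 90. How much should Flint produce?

With the rival's output fixed at 90, Flint's profit is π_F = (236 - 90 - q_F)q_F - (34q_F) = (146 - q_F)q_F - (34q_F).
∂π_F/∂q_F = 112 - 2q_F = 0, so q_F = 56.

56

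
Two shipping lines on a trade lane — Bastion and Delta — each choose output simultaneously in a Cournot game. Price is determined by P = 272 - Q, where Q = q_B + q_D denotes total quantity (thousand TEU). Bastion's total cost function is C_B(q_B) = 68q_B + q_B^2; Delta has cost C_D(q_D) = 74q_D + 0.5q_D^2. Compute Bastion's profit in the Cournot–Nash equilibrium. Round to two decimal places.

2832.99

Bastion's profit: π_B = (272 - Q)q_B - (68q_B + q_B²). Setting ∂π_B/∂q_B = 0: 204 - 4q_B - (q_D) = 0.
Delta's profit: π_D = (272 - Q)q_D - (74q_D + (1/2)q_D²). Setting ∂π_D/∂q_D = 0: 198 - 3q_D - (q_B) = 0.
Best responses: q_B = (204 - q_D)/4, q_D = (198 - q_B)/3.
Solving the pair: q_B = 414/11, q_D = 588/11.
Price P = 272 - 1002/11 = 1990/11.
Bastion's profit: (1990/11)·(414/11) - 68·(414/11) - (414/11)² = 2832.9917.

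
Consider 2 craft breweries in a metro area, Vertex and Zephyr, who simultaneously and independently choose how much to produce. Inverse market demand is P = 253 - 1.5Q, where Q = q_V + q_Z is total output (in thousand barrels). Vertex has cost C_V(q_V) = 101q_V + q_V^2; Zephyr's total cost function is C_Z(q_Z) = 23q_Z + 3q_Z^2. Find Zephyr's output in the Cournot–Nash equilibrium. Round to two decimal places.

Vertex's profit: π_V = (253 - 1.5Q)q_V - (101q_V + q_V²). Setting ∂π_V/∂q_V = 0: 152 - 5q_V - (3/2)(q_Z) = 0.
Zephyr's first-order condition: 230 - 9q_Z - (3/2)(q_V) = 0.
So q_V = (152 - (3/2)q_Z)/5 and q_Z = (230 - (3/2)q_V)/9.
Substituting one into the other gives q_V = 1364/57 and q_Z = 21.5673.

21.57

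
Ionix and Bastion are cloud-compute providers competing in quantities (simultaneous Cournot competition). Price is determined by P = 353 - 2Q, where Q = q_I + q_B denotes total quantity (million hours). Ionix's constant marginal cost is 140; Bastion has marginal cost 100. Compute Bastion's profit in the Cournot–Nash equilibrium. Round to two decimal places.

Ionix's profit: π_I = (353 - 2Q)q_I - (140q_I). Setting ∂π_I/∂q_I = 0: 213 - 4q_I - 2(q_B) = 0.
Bastion's profit: π_B = (353 - 2Q)q_B - (100q_B). Setting ∂π_B/∂q_B = 0: 253 - 4q_B - 2(q_I) = 0.
So q_I = (213 - 2q_B)/4 and q_B = (253 - 2q_I)/4.
Substituting one into the other gives q_I = 173/6 and q_B = 293/6.
Price P = 353 - 2·(233/3) = 593/3.
Bastion's profit: (593/3 - 100)·(293/6) = 4769.3889.

4769.39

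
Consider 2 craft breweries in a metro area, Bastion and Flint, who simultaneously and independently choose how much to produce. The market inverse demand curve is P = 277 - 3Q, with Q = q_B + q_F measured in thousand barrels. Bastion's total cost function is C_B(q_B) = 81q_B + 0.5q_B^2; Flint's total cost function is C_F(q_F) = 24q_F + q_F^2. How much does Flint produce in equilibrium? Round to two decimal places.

25.17

Bastion's profit: π_B = (277 - 3Q)q_B - (81q_B + (1/2)q_B²). Setting ∂π_B/∂q_B = 0: 196 - 7q_B - 3(q_F) = 0.
Flint's first-order condition: 253 - 8q_F - 3(q_B) = 0.
Best responses: q_B = (196 - 3q_F)/7, q_F = (253 - 3q_B)/8.
Solving the pair: q_B = 809/47, q_F = 1183/47.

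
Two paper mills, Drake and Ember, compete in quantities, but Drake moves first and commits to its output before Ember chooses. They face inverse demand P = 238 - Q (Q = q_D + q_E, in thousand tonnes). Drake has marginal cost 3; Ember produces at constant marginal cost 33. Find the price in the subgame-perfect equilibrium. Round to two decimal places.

69.25

The follower Ember best-responds to any q_D: π_E = (238 - Q)q_E - 33q_E.
∂π_E/∂q_E = 205 - q_D - 2q_E = 0 gives the reaction function q_E = (205 - q_D)/2.
Drake substitutes q_E(q_D) into its own profit: π_D = q_D(238 - q_D - (205 - q_D)/2) - 3q_D = (271/2 - (1/2)q_D)q_D - 3q_D.
Leader FOC: 265/2 - q_D = 0, so q_D = 265/2.
Then q_E = (205 - 265/2)/2 = 145/4.
Total output Q = 675/4, so price P = 238 - 675/4 = 277/4.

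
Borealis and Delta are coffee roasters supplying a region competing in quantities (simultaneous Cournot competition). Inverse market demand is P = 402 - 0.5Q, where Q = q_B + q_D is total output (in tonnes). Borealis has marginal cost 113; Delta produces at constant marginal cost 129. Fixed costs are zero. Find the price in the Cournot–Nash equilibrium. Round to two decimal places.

214.67

Borealis's profit: π_B = (402 - 0.5Q)q_B - (113q_B). Setting ∂π_B/∂q_B = 0: 289 - q_B - (1/2)(q_D) = 0.
Delta's profit: π_D = (402 - 0.5Q)q_D - (129q_D). Setting ∂π_D/∂q_D = 0: 273 - q_D - (1/2)(q_B) = 0.
Best responses: q_B = (289 - (1/2)q_D), q_D = (273 - (1/2)q_B).
Substituting one into the other gives q_B = 610/3 and q_D = 514/3.
Total output Q = 1124/3, so price P = 402 - (1/2)·(1124/3) = 644/3.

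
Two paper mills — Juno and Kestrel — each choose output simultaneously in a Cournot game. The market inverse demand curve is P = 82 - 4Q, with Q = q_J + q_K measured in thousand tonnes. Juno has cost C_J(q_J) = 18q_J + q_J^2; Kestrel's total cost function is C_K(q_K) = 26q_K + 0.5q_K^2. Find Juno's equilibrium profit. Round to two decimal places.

113.13

Juno's profit: π_J = (82 - 4Q)q_J - (18q_J + q_J²). Setting ∂π_J/∂q_J = 0: 64 - 10q_J - 4(q_K) = 0.
Kestrel's profit: π_K = (82 - 4Q)q_K - (26q_K + (1/2)q_K²). Setting ∂π_K/∂q_K = 0: 56 - 9q_K - 4(q_J) = 0.
So q_J = (64 - 4q_K)/10 and q_K = (56 - 4q_J)/9.
Substituting one into the other gives q_J = 176/37 and q_K = 152/37.
Price P = 82 - 4·(328/37) = 1722/37.
Juno's profit: (1722/37)·(176/37) - 18·(176/37) - (176/37)² = 113.1337.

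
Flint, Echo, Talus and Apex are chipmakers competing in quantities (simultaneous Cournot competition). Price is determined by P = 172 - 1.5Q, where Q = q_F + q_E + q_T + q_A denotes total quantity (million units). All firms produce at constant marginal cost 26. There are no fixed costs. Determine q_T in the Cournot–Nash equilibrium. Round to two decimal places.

A representative firm's profit is π_i = q_i(172 - 1.5Q) - 26q_i.
First-order condition (treating rivals' output as given): 146 - 3q_i - (3/2)·Σ_{j≠i} q_j = 0.
By symmetry each firm produces the same amount; substituting Σ_{j≠i} q_j = 3q_i yields q_i = 146/(15/2) = 292/15.

19.47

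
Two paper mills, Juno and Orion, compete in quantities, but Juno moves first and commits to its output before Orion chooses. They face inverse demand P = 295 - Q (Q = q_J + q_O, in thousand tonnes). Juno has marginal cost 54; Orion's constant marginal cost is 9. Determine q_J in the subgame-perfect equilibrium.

98

The follower Orion best-responds to any q_J: π_O = (295 - Q)q_O - 9q_O.
Follower FOC: 286 - q_J - 2q_O = 0, so q_O(q_J) = (286 - q_J)/2.
The leader anticipates this reaction. Substituting into P = 295 - Q gives P = 152 - (1/2)q_J, so π_J = (152 - (1/2)q_J)q_J - 54q_J.
Maximising: ∂π_J/∂q_J = 98 - q_J = 0, giving q_J = 98.
Then q_O = (286 - 98)/2 = 94.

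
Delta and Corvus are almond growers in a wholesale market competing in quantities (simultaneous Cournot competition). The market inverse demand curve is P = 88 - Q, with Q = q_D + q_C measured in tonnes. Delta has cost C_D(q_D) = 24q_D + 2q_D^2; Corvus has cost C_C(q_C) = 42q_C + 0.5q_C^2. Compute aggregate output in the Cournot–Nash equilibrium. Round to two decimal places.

Delta's profit: π_D = (88 - Q)q_D - (24q_D + 2q_D²). Setting ∂π_D/∂q_D = 0: 64 - 6q_D - (q_C) = 0.
Corvus's profit: π_C = (88 - Q)q_C - (42q_C + (1/2)q_C²). Setting ∂π_C/∂q_C = 0: 46 - 3q_C - (q_D) = 0.
Rearranging gives the reaction functions q_D = (64 - q_C)/6 and q_C = (46 - q_D)/3.
Solving the pair: q_D = 146/17, q_C = 212/17.
Total output Q = 146/17 + 212/17 = 358/17.

21.06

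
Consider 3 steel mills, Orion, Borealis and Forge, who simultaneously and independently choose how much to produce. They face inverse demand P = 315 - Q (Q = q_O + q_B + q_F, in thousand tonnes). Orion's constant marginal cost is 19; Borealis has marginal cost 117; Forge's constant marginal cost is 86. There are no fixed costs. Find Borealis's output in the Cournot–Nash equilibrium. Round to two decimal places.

17.25

Orion's profit: π_O = (315 - Q)q_O - (19q_O). Setting ∂π_O/∂q_O = 0: 296 - 2q_O - (q_B + q_F) = 0.
Borealis's profit: π_B = (315 - Q)q_B - (117q_B). Setting ∂π_B/∂q_B = 0: 198 - 2q_B - (q_O + q_F) = 0.
Forge's first-order condition: 229 - 2q_F - (q_O + q_B) = 0.
Adding the 3 conditions: 723 − 2Q − 2Q = 0, i.e. Q = 723/4.
Back-substituting: q_O = (296 − 723/4) = 461/4, q_B = (198 − 723/4) = 69/4, q_F = (229 − 723/4) = 193/4.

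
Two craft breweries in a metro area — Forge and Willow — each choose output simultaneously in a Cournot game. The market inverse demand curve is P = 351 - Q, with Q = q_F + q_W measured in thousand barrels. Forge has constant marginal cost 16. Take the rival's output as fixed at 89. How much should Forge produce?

123

With the rival's output fixed at 89, Forge's profit is π_F = (351 - 89 - q_F)q_F - (16q_F) = (262 - q_F)q_F - (16q_F).
∂π_F/∂q_F = 246 - 2q_F = 0, so q_F = 123.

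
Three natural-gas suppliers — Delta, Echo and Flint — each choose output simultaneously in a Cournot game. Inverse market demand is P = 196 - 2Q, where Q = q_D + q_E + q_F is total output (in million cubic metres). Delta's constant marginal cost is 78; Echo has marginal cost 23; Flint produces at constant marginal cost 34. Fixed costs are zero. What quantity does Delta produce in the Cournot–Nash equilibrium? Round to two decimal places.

Delta's profit: π_D = (196 - 2Q)q_D - (78q_D). Setting ∂π_D/∂q_D = 0: 118 - 4q_D - 2(q_E + q_F) = 0.
Echo's profit: π_E = (196 - 2Q)q_E - (23q_E). Setting ∂π_E/∂q_E = 0: 173 - 4q_E - 2(q_D + q_F) = 0.
Flint's profit: π_F = (196 - 2Q)q_F - (34q_F). Setting ∂π_F/∂q_F = 0: 162 - 4q_F - 2(q_D + q_E) = 0.
Adding the 3 first-order conditions: 453 − 8Q = 0, so Q = 453/8.
Back-substituting: q_D = (118 − 453/4)/2 = 19/8, q_E = (173 − 453/4)/2 = 239/8, q_F = (162 − 453/4)/2 = 195/8.

2.38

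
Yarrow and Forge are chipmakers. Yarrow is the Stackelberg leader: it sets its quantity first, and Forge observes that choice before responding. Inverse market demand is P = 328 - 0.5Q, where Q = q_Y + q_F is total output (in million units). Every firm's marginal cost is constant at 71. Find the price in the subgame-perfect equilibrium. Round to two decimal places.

The follower Forge best-responds to any q_Y: π_F = (328 - 0.5Q)q_F - 71q_F.
Follower FOC: 257 - (1/2)q_Y - q_F = 0, so q_F(q_Y) = (257 - (1/2)q_Y).
Yarrow substitutes q_F(q_Y) into its own profit: π_Y = q_Y(328 - (1/2)q_Y - (257 - (1/2)q_Y)/2) - 71q_Y = (399/2 - (1/4)q_Y)q_Y - 71q_Y.
Maximising: ∂π_Y/∂q_Y = 257/2 - (1/2)q_Y = 0, giving q_Y = 257.
Then q_F = (257 - (1/2)·257) = 257/2.
Total output Q = 771/2, so price P = 328 - (1/2)·(771/2) = 541/4.

135.25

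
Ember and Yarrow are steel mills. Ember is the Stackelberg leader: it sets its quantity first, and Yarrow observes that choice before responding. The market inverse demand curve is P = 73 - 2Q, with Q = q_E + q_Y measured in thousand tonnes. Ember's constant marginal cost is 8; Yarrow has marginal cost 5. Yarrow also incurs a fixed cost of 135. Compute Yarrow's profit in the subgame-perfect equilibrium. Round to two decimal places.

36.13

The follower Yarrow best-responds to any q_E: π_Y = (73 - 2Q)q_Y - 5q_Y.
Setting the follower's marginal profit to zero, 68 - 2q_E - 4q_Y = 0, i.e. q_Y = (68 - 2q_E)/4.
Ember substitutes q_Y(q_E) into its own profit: π_E = q_E(73 - 2q_E - (68 - 2q_E)/2) - 8q_E = (39 - q_E)q_E - 8q_E.
The leader's first-order condition 31 - 2q_E = 0 yields q_E = 31/2.
Then q_Y = (68 - 2·(31/2))/4 = 37/4.
Price P = 73 - 2·(99/4) = 47/2.
Yarrow's profit: (47/2 - 5)·(37/4) - 135 = 289/8.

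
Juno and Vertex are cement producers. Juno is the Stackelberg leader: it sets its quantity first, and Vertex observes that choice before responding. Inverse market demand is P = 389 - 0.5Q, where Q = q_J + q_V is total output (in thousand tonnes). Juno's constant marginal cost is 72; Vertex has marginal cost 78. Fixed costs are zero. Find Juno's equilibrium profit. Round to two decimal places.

Solve by backward induction. Given q_J, the follower Vertex maximises π_V = (389 - (1/2)q_J - (1/2)q_V)q_V - 78q_V.
Setting the follower's marginal profit to zero, 311 - (1/2)q_J - q_V = 0, i.e. q_V = (311 - (1/2)q_J).
Juno substitutes q_V(q_J) into its own profit: π_J = q_J(389 - (1/2)q_J - (311 - (1/2)q_J)/2) - 72q_J = (467/2 - (1/4)q_J)q_J - 72q_J.
The leader's first-order condition 323/2 - (1/2)q_J = 0 yields q_J = 323.
Then q_V = (311 - (1/2)·323) = 299/2.
Price P = 389 - (1/2)·(945/2) = 611/4.
Juno's profit: (611/4 - 72)·323 = 26082.2500.

26082.25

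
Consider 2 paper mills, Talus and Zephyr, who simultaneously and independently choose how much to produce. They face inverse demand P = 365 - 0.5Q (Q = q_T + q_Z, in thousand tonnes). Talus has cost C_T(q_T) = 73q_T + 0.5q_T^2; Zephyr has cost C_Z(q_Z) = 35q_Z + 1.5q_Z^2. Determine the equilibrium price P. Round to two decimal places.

Talus's profit: π_T = (365 - 0.5Q)q_T - (73q_T + (1/2)q_T²). Setting ∂π_T/∂q_T = 0: 292 - 2q_T - (1/2)(q_Z) = 0.
Zephyr's profit: π_Z = (365 - 0.5Q)q_Z - (35q_Z + (3/2)q_Z²). Setting ∂π_Z/∂q_Z = 0: 330 - 4q_Z - (1/2)(q_T) = 0.
Best responses: q_T = (292 - (1/2)q_Z)/2, q_Z = (330 - (1/2)q_T)/4.
Substituting one into the other gives q_T = 129.4194 and q_Z = 66.3226.
Total output Q = 195.7419, so price P = 365 - (1/2)·195.7419 = 267.1290.

267.13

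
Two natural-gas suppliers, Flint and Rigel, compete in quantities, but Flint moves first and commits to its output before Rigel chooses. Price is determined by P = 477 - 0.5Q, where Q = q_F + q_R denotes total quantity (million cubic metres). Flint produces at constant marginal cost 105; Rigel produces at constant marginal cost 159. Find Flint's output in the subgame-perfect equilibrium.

426

The follower Rigel best-responds to any q_F: π_R = (477 - 0.5Q)q_R - 159q_R.
Setting the follower's marginal profit to zero, 318 - (1/2)q_F - q_R = 0, i.e. q_R = (318 - (1/2)q_F).
The leader anticipates this reaction. Substituting into P = 477 - 0.5Q gives P = 318 - (1/4)q_F, so π_F = (318 - (1/4)q_F)q_F - 105q_F.
Maximising: ∂π_F/∂q_F = 213 - (1/2)q_F = 0, giving q_F = 426.
Then q_R = (318 - (1/2)·426) = 105.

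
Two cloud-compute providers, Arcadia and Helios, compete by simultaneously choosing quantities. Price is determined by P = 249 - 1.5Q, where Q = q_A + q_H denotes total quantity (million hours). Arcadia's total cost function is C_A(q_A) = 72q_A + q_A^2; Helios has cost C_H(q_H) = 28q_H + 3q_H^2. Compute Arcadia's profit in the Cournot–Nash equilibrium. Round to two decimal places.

Arcadia's profit: π_A = (249 - 1.5Q)q_A - (72q_A + q_A²). Setting ∂π_A/∂q_A = 0: 177 - 5q_A - (3/2)(q_H) = 0.
Helios's first-order condition: 221 - 9q_H - (3/2)(q_A) = 0.
Best responses: q_A = (177 - (3/2)q_H)/5, q_H = (221 - (3/2)q_A)/9.
Substituting one into the other gives q_A = 1682/57 and q_H = 19.6374.
Price P = 249 - (3/2)·49.1462 = 175.2807.
Arcadia's profit: 175.2807·(1682/57) - 72·(1682/57) - (1682/57)² = 2176.9191.

2176.92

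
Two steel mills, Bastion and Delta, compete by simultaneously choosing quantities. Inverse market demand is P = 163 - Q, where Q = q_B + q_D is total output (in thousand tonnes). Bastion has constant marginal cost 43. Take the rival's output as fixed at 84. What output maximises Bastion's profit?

18

With the rival's output fixed at 84, Bastion's profit is π_B = (163 - 84 - q_B)q_B - (43q_B) = (79 - q_B)q_B - (43q_B).
∂π_B/∂q_B = 36 - 2q_B = 0, so q_B = 18.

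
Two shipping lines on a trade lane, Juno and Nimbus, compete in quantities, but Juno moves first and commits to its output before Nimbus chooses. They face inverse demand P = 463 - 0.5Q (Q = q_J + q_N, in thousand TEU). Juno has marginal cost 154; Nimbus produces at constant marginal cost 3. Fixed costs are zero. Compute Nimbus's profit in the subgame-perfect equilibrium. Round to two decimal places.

The follower Nimbus best-responds to any q_J: π_N = (463 - 0.5Q)q_N - 3q_N.
Follower FOC: 460 - (1/2)q_J - q_N = 0, so q_N(q_J) = (460 - (1/2)q_J).
The leader anticipates this reaction. Substituting into P = 463 - 0.5Q gives P = 233 - (1/4)q_J, so π_J = (233 - (1/4)q_J)q_J - 154q_J.
The leader's first-order condition 79 - (1/2)q_J = 0 yields q_J = 158.
Then q_N = (460 - (1/2)·158) = 381.
Price P = 463 - (1/2)·539 = 387/2.
Nimbus's profit: (387/2 - 3)·381 = 72580.5000.

72580.50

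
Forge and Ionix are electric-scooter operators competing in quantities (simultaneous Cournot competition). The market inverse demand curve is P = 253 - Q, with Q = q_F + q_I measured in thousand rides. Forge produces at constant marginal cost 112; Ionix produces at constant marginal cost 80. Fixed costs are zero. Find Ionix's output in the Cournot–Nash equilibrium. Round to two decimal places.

68.33

Forge's profit: π_F = (253 - Q)q_F - (112q_F). Setting ∂π_F/∂q_F = 0: 141 - 2q_F - (q_I) = 0.
Ionix's profit: π_I = (253 - Q)q_I - (80q_I). Setting ∂π_I/∂q_I = 0: 173 - 2q_I - (q_F) = 0.
Rearranging gives the reaction functions q_F = (141 - q_I)/2 and q_I = (173 - q_F)/2.
Substituting one into the other gives q_F = 109/3 and q_I = 205/3.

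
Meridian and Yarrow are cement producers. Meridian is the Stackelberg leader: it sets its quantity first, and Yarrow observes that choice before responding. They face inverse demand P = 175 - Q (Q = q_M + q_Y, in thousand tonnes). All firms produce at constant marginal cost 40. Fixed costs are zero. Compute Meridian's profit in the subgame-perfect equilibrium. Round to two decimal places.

The follower Yarrow best-responds to any q_M: π_Y = (175 - Q)q_Y - 40q_Y.
Follower FOC: 135 - q_M - 2q_Y = 0, so q_Y(q_M) = (135 - q_M)/2.
The leader anticipates this reaction. Substituting into P = 175 - Q gives P = 215/2 - (1/2)q_M, so π_M = (215/2 - (1/2)q_M)q_M - 40q_M.
The leader's first-order condition 135/2 - q_M = 0 yields q_M = 135/2.
Then q_Y = (135 - 135/2)/2 = 135/4.
Price P = 175 - 405/4 = 295/4.
Meridian's profit: (295/4 - 40)·(135/2) = 2278.1250.

2278.13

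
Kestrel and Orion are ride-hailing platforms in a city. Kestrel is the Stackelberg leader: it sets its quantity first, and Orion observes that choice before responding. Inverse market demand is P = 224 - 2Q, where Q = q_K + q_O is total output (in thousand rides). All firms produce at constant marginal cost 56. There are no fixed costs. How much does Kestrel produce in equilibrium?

42

The follower Orion best-responds to any q_K: π_O = (224 - 2Q)q_O - 56q_O.
Setting the follower's marginal profit to zero, 168 - 2q_K - 4q_O = 0, i.e. q_O = (168 - 2q_K)/4.
Kestrel substitutes q_O(q_K) into its own profit: π_K = q_K(224 - 2q_K - (168 - 2q_K)/2) - 56q_K = (140 - q_K)q_K - 56q_K.
Leader FOC: 84 - 2q_K = 0, so q_K = 42.
Then q_O = (168 - 2·42)/4 = 21.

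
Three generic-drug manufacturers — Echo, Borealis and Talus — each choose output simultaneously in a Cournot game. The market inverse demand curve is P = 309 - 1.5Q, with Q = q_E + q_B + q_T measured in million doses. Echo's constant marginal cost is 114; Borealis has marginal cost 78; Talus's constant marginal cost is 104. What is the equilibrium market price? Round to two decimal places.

151.25

Echo's profit: π_E = (309 - 1.5Q)q_E - (114q_E). Setting ∂π_E/∂q_E = 0: 195 - 3q_E - (3/2)(q_B + q_T) = 0.
Borealis's first-order condition: 231 - 3q_B - (3/2)(q_E + q_T) = 0.
Talus's profit: π_T = (309 - 1.5Q)q_T - (104q_T). Setting ∂π_T/∂q_T = 0: 205 - 3q_T - (3/2)(q_E + q_B) = 0.
Summing all 3 equations gives 631 − 6Q = 0, hence Q = 631/6.
Back-substituting: q_E = (195 − 631/4)/(3/2) = 149/6, q_B = (231 − 631/4)/(3/2) = 293/6, q_T = (205 − 631/4)/(3/2) = 63/2.
Total output Q = 631/6, so price P = 309 - (3/2)·(631/6) = 605/4.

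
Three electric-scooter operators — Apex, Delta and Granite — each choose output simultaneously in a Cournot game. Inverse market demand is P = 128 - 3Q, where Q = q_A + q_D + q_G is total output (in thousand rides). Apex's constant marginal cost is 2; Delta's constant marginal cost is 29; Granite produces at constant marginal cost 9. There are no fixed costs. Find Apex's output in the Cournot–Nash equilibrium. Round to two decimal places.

13.33

Apex's profit: π_A = (128 - 3Q)q_A - (2q_A). Setting ∂π_A/∂q_A = 0: 126 - 6q_A - 3(q_D + q_G) = 0.
Delta's first-order condition: 99 - 6q_D - 3(q_A + q_G) = 0.
Granite's first-order condition: 119 - 6q_G - 3(q_A + q_D) = 0.
Summing all 3 equations gives 344 − 12Q = 0, hence Q = 86/3.
Back-substituting: q_A = (126 − 86)/3 = 40/3, q_D = (99 − 86)/3 = 13/3, q_G = (119 − 86)/3 = 11.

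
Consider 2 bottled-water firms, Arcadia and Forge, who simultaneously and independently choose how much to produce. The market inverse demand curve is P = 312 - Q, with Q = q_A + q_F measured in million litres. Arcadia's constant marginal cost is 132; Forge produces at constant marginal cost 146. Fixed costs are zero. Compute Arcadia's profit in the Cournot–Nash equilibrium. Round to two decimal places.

Arcadia's profit: π_A = (312 - Q)q_A - (132q_A). Setting ∂π_A/∂q_A = 0: 180 - 2q_A - (q_F) = 0.
Forge's profit: π_F = (312 - Q)q_F - (146q_F). Setting ∂π_F/∂q_F = 0: 166 - 2q_F - (q_A) = 0.
Rearranging gives the reaction functions q_A = (180 - q_F)/2 and q_F = (166 - q_A)/2.
Solving the pair: q_A = 194/3, q_F = 152/3.
Price P = 312 - 346/3 = 590/3.
Arcadia's profit: (590/3 - 132)·(194/3) = 4181.7778.

4181.78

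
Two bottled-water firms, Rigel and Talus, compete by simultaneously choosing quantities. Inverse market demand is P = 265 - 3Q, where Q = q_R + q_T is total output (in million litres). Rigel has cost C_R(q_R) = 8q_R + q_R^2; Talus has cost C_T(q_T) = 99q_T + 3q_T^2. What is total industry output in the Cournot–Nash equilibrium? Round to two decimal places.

Rigel's profit: π_R = (265 - 3Q)q_R - (8q_R + q_R²). Setting ∂π_R/∂q_R = 0: 257 - 8q_R - 3(q_T) = 0.
Talus's profit: π_T = (265 - 3Q)q_T - (99q_T + 3q_T²). Setting ∂π_T/∂q_T = 0: 166 - 12q_T - 3(q_R) = 0.
Rearranging gives the reaction functions q_R = (257 - 3q_T)/8 and q_T = (166 - 3q_R)/12.
Substituting one into the other gives q_R = 862/29 and q_T = 557/87.
Total output Q = 862/29 + 557/87 = 36.1264.

36.13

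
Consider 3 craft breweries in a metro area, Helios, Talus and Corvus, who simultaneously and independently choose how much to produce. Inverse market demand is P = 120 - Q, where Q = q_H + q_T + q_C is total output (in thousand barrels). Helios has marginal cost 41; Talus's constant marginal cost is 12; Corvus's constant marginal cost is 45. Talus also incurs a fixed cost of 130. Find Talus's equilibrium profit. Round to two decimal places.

1676.25

Helios's profit: π_H = (120 - Q)q_H - (41q_H). Setting ∂π_H/∂q_H = 0: 79 - 2q_H - (q_T + q_C) = 0.
Talus's first-order condition: 108 - 2q_T - (q_H + q_C) = 0.
Corvus's profit: π_C = (120 - Q)q_C - (45q_C). Setting ∂π_C/∂q_C = 0: 75 - 2q_C - (q_H + q_T) = 0.
Summing all 3 equations gives 262 − 4Q = 0, hence Q = 131/2.
Back-substituting: q_H = (79 − 131/2) = 27/2, q_T = (108 − 131/2) = 85/2, q_C = (75 − 131/2) = 19/2.
Price P = 120 - 131/2 = 109/2.
Talus's profit: (109/2 - 12)·(85/2) - 130 = 1676.2500.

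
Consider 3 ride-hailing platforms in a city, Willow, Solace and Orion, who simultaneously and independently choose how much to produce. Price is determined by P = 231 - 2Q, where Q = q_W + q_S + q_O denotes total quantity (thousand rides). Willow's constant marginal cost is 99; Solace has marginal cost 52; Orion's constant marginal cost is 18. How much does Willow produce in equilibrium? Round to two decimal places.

Willow's profit: π_W = (231 - 2Q)q_W - (99q_W). Setting ∂π_W/∂q_W = 0: 132 - 4q_W - 2(q_S + q_O) = 0.
Solace's profit: π_S = (231 - 2Q)q_S - (52q_S). Setting ∂π_S/∂q_S = 0: 179 - 4q_S - 2(q_W + q_O) = 0.
Orion's first-order condition: 213 - 4q_O - 2(q_W + q_S) = 0.
Summing all 3 equations gives 524 − 8Q = 0, hence Q = 131/2.
Back-substituting: q_W = (132 − 131)/2 = 1/2, q_S = (179 − 131)/2 = 24, q_O = (213 − 131)/2 = 41.

0.50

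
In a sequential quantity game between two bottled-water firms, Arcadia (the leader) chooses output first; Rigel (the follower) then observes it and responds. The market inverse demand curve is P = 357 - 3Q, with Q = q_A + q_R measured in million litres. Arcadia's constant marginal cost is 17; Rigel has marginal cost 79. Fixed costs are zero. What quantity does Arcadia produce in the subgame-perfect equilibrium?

Solve by backward induction. Given q_A, the follower Rigel maximises π_R = (357 - 3q_A - 3q_R)q_R - 79q_R.
Follower FOC: 278 - 3q_A - 6q_R = 0, so q_R(q_A) = (278 - 3q_A)/6.
The leader anticipates this reaction. Substituting into P = 357 - 3Q gives P = 218 - (3/2)q_A, so π_A = (218 - (3/2)q_A)q_A - 17q_A.
Maximising: ∂π_A/∂q_A = 201 - 3q_A = 0, giving q_A = 67.
Then q_R = (278 - 3·67)/6 = 77/6.

67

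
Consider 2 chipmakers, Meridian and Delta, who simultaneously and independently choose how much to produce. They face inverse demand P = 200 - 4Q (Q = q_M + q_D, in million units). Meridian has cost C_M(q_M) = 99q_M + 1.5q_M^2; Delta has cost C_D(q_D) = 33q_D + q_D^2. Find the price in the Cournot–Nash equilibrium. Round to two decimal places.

Meridian's profit: π_M = (200 - 4Q)q_M - (99q_M + (3/2)q_M²). Setting ∂π_M/∂q_M = 0: 101 - 11q_M - 4(q_D) = 0.
Delta's profit: π_D = (200 - 4Q)q_D - (33q_D + q_D²). Setting ∂π_D/∂q_D = 0: 167 - 10q_D - 4(q_M) = 0.
Best responses: q_M = (101 - 4q_D)/11, q_D = (167 - 4q_M)/10.
Substituting one into the other gives q_M = 171/47 and q_D = 1433/94.
Total output Q = 1775/94, so price P = 200 - 4·(1775/94) = 124.4681.

124.47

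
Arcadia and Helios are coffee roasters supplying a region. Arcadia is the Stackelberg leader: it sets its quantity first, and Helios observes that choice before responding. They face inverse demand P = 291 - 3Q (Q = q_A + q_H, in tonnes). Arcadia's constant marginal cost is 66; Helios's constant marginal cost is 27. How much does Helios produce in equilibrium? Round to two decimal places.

Solve by backward induction. Given q_A, the follower Helios maximises π_H = (291 - 3q_A - 3q_H)q_H - 27q_H.
Setting the follower's marginal profit to zero, 264 - 3q_A - 6q_H = 0, i.e. q_H = (264 - 3q_A)/6.
Arcadia substitutes q_H(q_A) into its own profit: π_A = q_A(291 - 3q_A - (264 - 3q_A)/2) - 66q_A = (159 - (3/2)q_A)q_A - 66q_A.
The leader's first-order condition 93 - 3q_A = 0 yields q_A = 31.
Then q_H = (264 - 3·31)/6 = 57/2.

28.50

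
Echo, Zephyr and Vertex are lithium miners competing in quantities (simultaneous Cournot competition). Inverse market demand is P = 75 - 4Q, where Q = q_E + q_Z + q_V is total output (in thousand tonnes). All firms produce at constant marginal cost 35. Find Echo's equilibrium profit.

A representative firm's profit is π_i = q_i(75 - 4Q) - 35q_i.
Setting ∂π_i/∂q_i = 0 with rivals' quantities fixed: 40 - 8q_i - 4·Σ_{j≠i} q_j = 0.
By symmetry each firm produces the same amount; substituting Σ_{j≠i} q_j = 2q_i yields q_i = 40/16 = 5/2.
Price P = 75 - 4·(15/2) = 45.
Echo's profit: (45 - 35)·(5/2) = 25.

25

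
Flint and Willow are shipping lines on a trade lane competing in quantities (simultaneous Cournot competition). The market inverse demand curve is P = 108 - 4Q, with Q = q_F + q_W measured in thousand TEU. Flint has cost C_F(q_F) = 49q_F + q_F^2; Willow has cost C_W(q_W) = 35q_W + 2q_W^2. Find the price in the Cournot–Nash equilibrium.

73

Flint's profit: π_F = (108 - 4Q)q_F - (49q_F + q_F²). Setting ∂π_F/∂q_F = 0: 59 - 10q_F - 4(q_W) = 0.
Willow's profit: π_W = (108 - 4Q)q_W - (35q_W + 2q_W²). Setting ∂π_W/∂q_W = 0: 73 - 12q_W - 4(q_F) = 0.
Rearranging gives the reaction functions q_F = (59 - 4q_W)/10 and q_W = (73 - 4q_F)/12.
Solving the pair: q_F = 4, q_W = 19/4.
Total output Q = 35/4, so price P = 108 - 4·(35/4) = 73.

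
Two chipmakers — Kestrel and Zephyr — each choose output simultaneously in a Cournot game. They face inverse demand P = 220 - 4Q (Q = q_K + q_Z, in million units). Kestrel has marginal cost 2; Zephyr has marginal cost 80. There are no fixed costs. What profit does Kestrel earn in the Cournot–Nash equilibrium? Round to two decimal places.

2433.78

Kestrel's profit: π_K = (220 - 4Q)q_K - (2q_K). Setting ∂π_K/∂q_K = 0: 218 - 8q_K - 4(q_Z) = 0.
Zephyr's first-order condition: 140 - 8q_Z - 4(q_K) = 0.
So q_K = (218 - 4q_Z)/8 and q_Z = (140 - 4q_K)/8.
Solving the pair: q_K = 74/3, q_Z = 31/6.
Price P = 220 - 4·(179/6) = 302/3.
Kestrel's profit: (302/3 - 2)·(74/3) = 2433.7778.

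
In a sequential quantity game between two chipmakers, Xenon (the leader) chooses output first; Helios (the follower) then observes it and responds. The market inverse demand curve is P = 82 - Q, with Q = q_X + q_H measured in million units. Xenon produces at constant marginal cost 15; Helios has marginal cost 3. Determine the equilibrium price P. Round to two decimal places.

Solve by backward induction. Given q_X, the follower Helios maximises π_H = (82 - q_X - q_H)q_H - 3q_H.
∂π_H/∂q_H = 79 - q_X - 2q_H = 0 gives the reaction function q_H = (79 - q_X)/2.
The leader anticipates this reaction. Substituting into P = 82 - Q gives P = 85/2 - (1/2)q_X, so π_X = (85/2 - (1/2)q_X)q_X - 15q_X.
Maximising: ∂π_X/∂q_X = 55/2 - q_X = 0, giving q_X = 55/2.
Then q_H = (79 - 55/2)/2 = 103/4.
Total output Q = 213/4, so price P = 82 - 213/4 = 115/4.

28.75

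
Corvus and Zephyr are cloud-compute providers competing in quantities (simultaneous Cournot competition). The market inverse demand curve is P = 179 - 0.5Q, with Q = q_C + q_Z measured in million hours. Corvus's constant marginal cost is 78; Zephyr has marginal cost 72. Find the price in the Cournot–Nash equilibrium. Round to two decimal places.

Corvus's profit: π_C = (179 - 0.5Q)q_C - (78q_C). Setting ∂π_C/∂q_C = 0: 101 - q_C - (1/2)(q_Z) = 0.
Zephyr's first-order condition: 107 - q_Z - (1/2)(q_C) = 0.
Rearranging gives the reaction functions q_C = (101 - (1/2)q_Z) and q_Z = (107 - (1/2)q_C).
Solving the pair: q_C = 190/3, q_Z = 226/3.
Total output Q = 416/3, so price P = 179 - (1/2)·(416/3) = 329/3.

109.67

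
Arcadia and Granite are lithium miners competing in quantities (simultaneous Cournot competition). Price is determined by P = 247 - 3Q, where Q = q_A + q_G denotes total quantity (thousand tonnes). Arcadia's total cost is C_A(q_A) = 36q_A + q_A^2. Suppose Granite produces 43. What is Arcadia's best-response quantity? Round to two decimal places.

10.25

With the rival's output fixed at 43, Arcadia's profit is π_A = (247 - 3·43 - 3q_A)q_A - (36q_A + q_A²) = (118 - 3q_A)q_A - (36q_A + q_A²).
∂π_A/∂q_A = 82 - 8q_A = 0, so q_A = 41/4.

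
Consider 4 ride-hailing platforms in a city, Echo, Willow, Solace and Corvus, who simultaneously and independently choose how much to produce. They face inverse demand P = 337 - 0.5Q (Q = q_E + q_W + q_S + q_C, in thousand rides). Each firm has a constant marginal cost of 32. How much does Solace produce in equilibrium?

Each firm earns π_i = (337 - 0.5Q)q_i - 32q_i.
Setting ∂π_i/∂q_i = 0 with rivals' quantities fixed: 305 - q_i - (1/2)·Σ_{j≠i} q_j = 0.
With identical firms every q_j equals q_i, so Σ_{j≠i} q_j = 3q_i and 305 = (5/2)q_i, giving q_i = 122.

122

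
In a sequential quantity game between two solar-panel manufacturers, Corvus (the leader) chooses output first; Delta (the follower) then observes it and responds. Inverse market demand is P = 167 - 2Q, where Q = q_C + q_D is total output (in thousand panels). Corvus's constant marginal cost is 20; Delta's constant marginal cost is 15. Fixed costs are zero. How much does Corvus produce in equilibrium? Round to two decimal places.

35.50

The follower Delta best-responds to any q_C: π_D = (167 - 2Q)q_D - 15q_D.
Follower FOC: 152 - 2q_C - 4q_D = 0, so q_D(q_C) = (152 - 2q_C)/4.
The leader anticipates this reaction. Substituting into P = 167 - 2Q gives P = 91 - q_C, so π_C = (91 - q_C)q_C - 20q_C.
Leader FOC: 71 - 2q_C = 0, so q_C = 71/2.
Then q_D = (152 - 2·(71/2))/4 = 81/4.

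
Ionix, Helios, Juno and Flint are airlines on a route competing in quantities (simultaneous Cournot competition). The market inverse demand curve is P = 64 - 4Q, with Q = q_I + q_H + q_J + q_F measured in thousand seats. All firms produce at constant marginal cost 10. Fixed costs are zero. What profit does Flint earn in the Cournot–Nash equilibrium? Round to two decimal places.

A representative firm's profit is π_i = q_i(64 - 4Q) - 10q_i.
First-order condition (treating rivals' output as given): 54 - 8q_i - 4·Σ_{j≠i} q_j = 0.
By symmetry each firm produces the same amount; substituting Σ_{j≠i} q_j = 3q_i yields q_i = 54/20 = 27/10.
Price P = 64 - 4·(54/5) = 104/5.
Flint's profit: (104/5 - 10)·(27/10) = 729/25.

29.16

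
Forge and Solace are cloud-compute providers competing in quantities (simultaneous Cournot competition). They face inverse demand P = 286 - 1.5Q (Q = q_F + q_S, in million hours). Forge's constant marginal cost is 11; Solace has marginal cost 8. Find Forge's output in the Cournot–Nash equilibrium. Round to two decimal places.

Forge's profit: π_F = (286 - 1.5Q)q_F - (11q_F). Setting ∂π_F/∂q_F = 0: 275 - 3q_F - (3/2)(q_S) = 0.
Solace's profit: π_S = (286 - 1.5Q)q_S - (8q_S). Setting ∂π_S/∂q_S = 0: 278 - 3q_S - (3/2)(q_F) = 0.
Best responses: q_F = (275 - (3/2)q_S)/3, q_S = (278 - (3/2)q_F)/3.
Substituting one into the other gives q_F = 544/9 and q_S = 562/9.

60.44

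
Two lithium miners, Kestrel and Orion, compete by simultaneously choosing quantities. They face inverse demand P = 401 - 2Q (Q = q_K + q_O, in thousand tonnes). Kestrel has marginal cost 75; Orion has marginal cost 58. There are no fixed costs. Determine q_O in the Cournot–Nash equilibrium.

60

Kestrel's profit: π_K = (401 - 2Q)q_K - (75q_K). Setting ∂π_K/∂q_K = 0: 326 - 4q_K - 2(q_O) = 0.
Orion's profit: π_O = (401 - 2Q)q_O - (58q_O). Setting ∂π_O/∂q_O = 0: 343 - 4q_O - 2(q_K) = 0.
So q_K = (326 - 2q_O)/4 and q_O = (343 - 2q_K)/4.
Substituting one into the other gives q_K = 103/2 and q_O = 60.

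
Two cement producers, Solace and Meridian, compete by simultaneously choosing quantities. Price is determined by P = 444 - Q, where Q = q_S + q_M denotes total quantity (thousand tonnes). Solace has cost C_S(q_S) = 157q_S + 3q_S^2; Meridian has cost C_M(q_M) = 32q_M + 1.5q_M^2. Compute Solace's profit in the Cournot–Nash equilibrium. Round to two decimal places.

Solace's profit: π_S = (444 - Q)q_S - (157q_S + 3q_S²). Setting ∂π_S/∂q_S = 0: 287 - 8q_S - (q_M) = 0.
Meridian's first-order condition: 412 - 5q_M - (q_S) = 0.
Best responses: q_S = (287 - q_M)/8, q_M = (412 - q_S)/5.
Substituting one into the other gives q_S = 341/13 and q_M = 1003/13.
Price P = 444 - 1344/13 = 340.6154.
Solace's profit: 340.6154·(341/13) - 157·(341/13) - 3(341/13)² = 2752.2130.

2752.21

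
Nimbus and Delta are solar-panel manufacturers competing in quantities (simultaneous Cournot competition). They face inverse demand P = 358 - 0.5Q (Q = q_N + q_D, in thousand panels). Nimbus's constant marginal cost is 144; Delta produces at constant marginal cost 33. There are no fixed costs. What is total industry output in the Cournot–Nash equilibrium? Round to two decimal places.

Nimbus's profit: π_N = (358 - 0.5Q)q_N - (144q_N). Setting ∂π_N/∂q_N = 0: 214 - q_N - (1/2)(q_D) = 0.
Delta's profit: π_D = (358 - 0.5Q)q_D - (33q_D). Setting ∂π_D/∂q_D = 0: 325 - q_D - (1/2)(q_N) = 0.
So q_N = (214 - (1/2)q_D) and q_D = (325 - (1/2)q_N).
Substituting one into the other gives q_N = 206/3 and q_D = 872/3.
Total output Q = 206/3 + 872/3 = 1078/3.

359.33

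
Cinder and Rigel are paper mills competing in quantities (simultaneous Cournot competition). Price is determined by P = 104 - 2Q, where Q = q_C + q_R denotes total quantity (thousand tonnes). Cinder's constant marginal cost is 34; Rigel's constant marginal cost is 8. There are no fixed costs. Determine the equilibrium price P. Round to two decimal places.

48.67

Cinder's profit: π_C = (104 - 2Q)q_C - (34q_C). Setting ∂π_C/∂q_C = 0: 70 - 4q_C - 2(q_R) = 0.
Rigel's profit: π_R = (104 - 2Q)q_R - (8q_R). Setting ∂π_R/∂q_R = 0: 96 - 4q_R - 2(q_C) = 0.
Best responses: q_C = (70 - 2q_R)/4, q_R = (96 - 2q_C)/4.
Substituting one into the other gives q_C = 22/3 and q_R = 61/3.
Total output Q = 83/3, so price P = 104 - 2·(83/3) = 146/3.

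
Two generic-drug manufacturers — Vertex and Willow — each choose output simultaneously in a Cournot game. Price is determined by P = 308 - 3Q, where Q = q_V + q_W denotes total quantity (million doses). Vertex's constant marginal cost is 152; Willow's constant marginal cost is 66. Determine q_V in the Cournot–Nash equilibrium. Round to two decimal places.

Vertex's profit: π_V = (308 - 3Q)q_V - (152q_V). Setting ∂π_V/∂q_V = 0: 156 - 6q_V - 3(q_W) = 0.
Willow's profit: π_W = (308 - 3Q)q_W - (66q_W). Setting ∂π_W/∂q_W = 0: 242 - 6q_W - 3(q_V) = 0.
Best responses: q_V = (156 - 3q_W)/6, q_W = (242 - 3q_V)/6.
Solving the pair: q_V = 70/9, q_W = 328/9.

7.78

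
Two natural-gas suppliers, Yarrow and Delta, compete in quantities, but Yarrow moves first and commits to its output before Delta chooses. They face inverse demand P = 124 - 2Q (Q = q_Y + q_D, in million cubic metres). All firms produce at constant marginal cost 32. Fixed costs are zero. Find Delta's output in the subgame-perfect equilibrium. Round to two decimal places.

The follower Delta best-responds to any q_Y: π_D = (124 - 2Q)q_D - 32q_D.
Follower FOC: 92 - 2q_Y - 4q_D = 0, so q_D(q_Y) = (92 - 2q_Y)/4.
Yarrow substitutes q_D(q_Y) into its own profit: π_Y = q_Y(124 - 2q_Y - (92 - 2q_Y)/2) - 32q_Y = (78 - q_Y)q_Y - 32q_Y.
Leader FOC: 46 - 2q_Y = 0, so q_Y = 23.
Then q_D = (92 - 2·23)/4 = 23/2.

11.50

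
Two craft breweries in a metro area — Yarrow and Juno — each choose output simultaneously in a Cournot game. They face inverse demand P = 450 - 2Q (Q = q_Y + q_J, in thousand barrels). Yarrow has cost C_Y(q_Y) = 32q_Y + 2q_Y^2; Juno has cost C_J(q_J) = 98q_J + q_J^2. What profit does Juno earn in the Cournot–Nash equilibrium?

6075

Yarrow's profit: π_Y = (450 - 2Q)q_Y - (32q_Y + 2q_Y²). Setting ∂π_Y/∂q_Y = 0: 418 - 8q_Y - 2(q_J) = 0.
Juno's profit: π_J = (450 - 2Q)q_J - (98q_J + q_J²). Setting ∂π_J/∂q_J = 0: 352 - 6q_J - 2(q_Y) = 0.
So q_Y = (418 - 2q_J)/8 and q_J = (352 - 2q_Y)/6.
Substituting one into the other gives q_Y = 41 and q_J = 45.
Price P = 450 - 2·86 = 278.
Juno's profit: 278·45 - 98·45 - 45² = 6075.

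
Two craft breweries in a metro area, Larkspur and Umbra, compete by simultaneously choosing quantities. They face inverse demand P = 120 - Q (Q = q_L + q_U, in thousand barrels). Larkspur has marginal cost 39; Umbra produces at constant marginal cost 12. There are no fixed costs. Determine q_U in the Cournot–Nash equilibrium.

45

Larkspur's profit: π_L = (120 - Q)q_L - (39q_L). Setting ∂π_L/∂q_L = 0: 81 - 2q_L - (q_U) = 0.
Umbra's profit: π_U = (120 - Q)q_U - (12q_U). Setting ∂π_U/∂q_U = 0: 108 - 2q_U - (q_L) = 0.
So q_L = (81 - q_U)/2 and q_U = (108 - q_L)/2.
Solving the pair: q_L = 18, q_U = 45.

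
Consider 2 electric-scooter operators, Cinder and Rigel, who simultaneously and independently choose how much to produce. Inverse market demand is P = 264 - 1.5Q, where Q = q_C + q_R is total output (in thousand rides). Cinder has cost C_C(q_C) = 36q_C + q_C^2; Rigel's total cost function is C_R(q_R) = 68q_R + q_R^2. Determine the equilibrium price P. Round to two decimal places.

166.15

Cinder's profit: π_C = (264 - 1.5Q)q_C - (36q_C + q_C²). Setting ∂π_C/∂q_C = 0: 228 - 5q_C - (3/2)(q_R) = 0.
Rigel's profit: π_R = (264 - 1.5Q)q_R - (68q_R + q_R²). Setting ∂π_R/∂q_R = 0: 196 - 5q_R - (3/2)(q_C) = 0.
Best responses: q_C = (228 - (3/2)q_R)/5, q_R = (196 - (3/2)q_C)/5.
Solving the pair: q_C = 37.1868, q_R = 28.0440.
Total output Q = 848/13, so price P = 264 - (3/2)·(848/13) = 166.1538.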